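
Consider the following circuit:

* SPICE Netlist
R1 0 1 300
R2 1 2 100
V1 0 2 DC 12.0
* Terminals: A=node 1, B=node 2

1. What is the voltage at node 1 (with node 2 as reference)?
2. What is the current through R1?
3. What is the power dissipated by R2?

Nodal analysis, taking node 2 as the 0 V reference.
Source V1 fixes V_0 = 12 V.
KCL at each unknown node (sum of currents leaving = 0; resistances in Ω):
  Node 1: (V_1 - 12)/300 + (V_1 - 0)/100 = 0
Collecting terms: 0.01333 × V_1 = 0.04  =>  V_1 = 3 V
Part 1:
  Read off the nodal solution: V_1 = 3 V
Part 2:
  I_R1 = (V_0 - V_1)/R1 = (12 - 3)/300 = 0.03 A
  Magnitude: I_R1 = 0.03 A
Part 3:
  I_R2 = (V_1 - V_2)/R2 = (3 - 0)/100 = 0.03 A
  P_R2 = I_R2² × R2 = (0.03)² × 100 = 0.09 W

Final answers:
1. V_1 = 3 V
2. I_R1 = 0.03 A
3. P_R2 = 0.09 W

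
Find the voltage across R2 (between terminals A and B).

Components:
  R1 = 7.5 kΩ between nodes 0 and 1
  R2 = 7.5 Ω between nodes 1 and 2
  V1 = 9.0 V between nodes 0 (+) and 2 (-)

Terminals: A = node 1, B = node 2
R1 and R2 are in series across V1 (node 0 → node 1 → node 2), and the output A–B is taken across R2, so this is a voltage divider.
Series current: I = V1/(R1 + R2) = 9/(7500 + 7.5) = 9/7508 = 0.001199 A
V_R2 = I × R2 = V1 × R2/(R1 + R2) = 9 × 7.5/7508 = 0.008991 V

Final answer: 0.008991 V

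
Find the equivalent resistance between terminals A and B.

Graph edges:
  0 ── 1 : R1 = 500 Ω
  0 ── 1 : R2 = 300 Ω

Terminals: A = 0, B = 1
Reduce the network between node 0 (A) and node 1 (B) by series/parallel combination:
  Rp1 = R1 ‖ R2 (parallel, both between nodes 0 and 1) = 1/(1/500 + 1/300) = 187.5 Ω
R_eq = 187.5 Ω

Final answer: 187.5 Ω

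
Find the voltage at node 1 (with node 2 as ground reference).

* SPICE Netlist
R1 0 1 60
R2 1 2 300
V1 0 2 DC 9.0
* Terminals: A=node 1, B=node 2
Nodal analysis, taking node 2 as the 0 V reference.
Source V1 fixes V_0 = 9 V.
KCL at each unknown node (sum of currents leaving = 0; resistances in Ω):
  Node 1: (V_1 - 9)/60 + (V_1 - 0)/300 = 0
Collecting terms: 0.02 × V_1 = 0.15  =>  V_1 = 7.5 V
The requested potential is V_1 = 7.5 V.

Final answer: V_1 = 7.5 V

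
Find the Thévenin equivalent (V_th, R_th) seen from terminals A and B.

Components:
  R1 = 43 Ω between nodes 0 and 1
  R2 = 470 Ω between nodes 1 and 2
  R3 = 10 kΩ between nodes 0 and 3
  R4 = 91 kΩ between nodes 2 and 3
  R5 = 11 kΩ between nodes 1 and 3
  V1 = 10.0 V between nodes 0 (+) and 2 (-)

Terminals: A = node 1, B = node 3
Step 1 — V_th is the open-circuit voltage V_A - V_B (nothing connected across the terminals).
Nodal analysis, taking node 2 as the 0 V reference.
Source V1 fixes V_0 = 10 V.
KCL at each unknown node (sum of currents leaving = 0; resistances in Ω):
  Node 1: (V_1 - 10)/43 + (V_1 - 0)/470 + (V_1 - V_3)/11000 = 0
  Node 3: (V_3 - 10)/10000 + (V_3 - 0)/91000 + (V_3 - V_1)/11000 = 0
Collecting terms (coefficients in siemens):
  0.02547·V_1 - 0.00009091·V_3 = 0.2326
  0.0002019·V_3 - 0.00009091·V_1 = 0.001
Determinant D = (0.02547)(0.0002019) - (-0.00009091)(-0.00009091) = 0.000005135
V_1 = [(0.2326)(0.0002019) - (-0.00009091)(0.001)]/D = 9.161 V
V_3 = [(0.02547)(0.001) - (0.2326)(-0.00009091)]/D = 9.078 V
V_th = V_1 - V_3 = 9.161 - 9.078 = 0.08334 V
Step 2 — R_th: zero the source — replace V1 by a short circuit (node 2 merges into node 0) — and find the resistance seen between A (node 1) and B (node 3).
Reduce the network between node 1 (A) and node 3 (B) by series/parallel combination:
  Rp1 = R1 ‖ R2 (parallel, both between nodes 0 and 1) = 1/(1/43 + 1/470) = 39.4 Ω
  Rp2 = R3 ‖ R4 (parallel, both between nodes 0 and 3) = 1/(1/10000 + 1/91000) = 9010 Ω
  Rs1 = Rp1 + Rp2 (series, joined only at node 0) = 39.4 + 9010 = 9049 Ω
  Rp3 = R5 ‖ Rs1 (parallel, both between nodes 1 and 3) = 1/(1/11000 + 1/9049) = 4965 Ω
R_th = 4.965 kΩ

Final answer: V_th = 0.08334 V, R_th = 4.965 kΩ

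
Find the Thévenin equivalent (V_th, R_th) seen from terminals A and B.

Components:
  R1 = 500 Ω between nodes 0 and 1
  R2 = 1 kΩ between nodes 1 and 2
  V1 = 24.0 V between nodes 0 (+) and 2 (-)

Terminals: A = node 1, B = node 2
Step 1 — V_th is the open-circuit voltage V_A - V_B (nothing connected across the terminals).
Nodal analysis, taking node 2 as the 0 V reference.
Source V1 fixes V_0 = 24 V.
KCL at each unknown node (sum of currents leaving = 0; resistances in Ω):
  Node 1: (V_1 - 24)/500 + (V_1 - 0)/1000 = 0
Collecting terms: 0.003 × V_1 = 0.048  =>  V_1 = 16 V
V_th = V_1 - V_2 = 16 - 0 = 16 V
Step 2 — R_th: zero the source — replace V1 by a short circuit (node 2 merges into node 0) — and find the resistance seen between A (node 1) and B (node 0).
Reduce the network between node 1 (A) and node 0 (B) by series/parallel combination:
  Rp1 = R1 ‖ R2 (parallel, both between nodes 0 and 1) = 1/(1/500 + 1/1000) = 333.3 Ω
R_th = 333.3 Ω

Final answer: V_th = 16 V, R_th = 333.3 Ω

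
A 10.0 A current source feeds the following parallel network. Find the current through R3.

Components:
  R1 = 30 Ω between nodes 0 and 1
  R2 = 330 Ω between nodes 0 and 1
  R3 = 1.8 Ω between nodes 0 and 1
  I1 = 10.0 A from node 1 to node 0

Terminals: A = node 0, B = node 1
All resistors sit directly between nodes 0 and 1, so they are in parallel and share one voltage V; the full source current 10 A splits among them.
1/R_par = 1/30 + 1/330 + 1/1.8 = 0.5919 S  =>  R_par = 1.689 Ω
V = I × R_par = 10 × 1.689 = 16.89 V
I_R3 = V/R3 = 16.89/1.8 = 9.386 A

Final answer: 9.386 A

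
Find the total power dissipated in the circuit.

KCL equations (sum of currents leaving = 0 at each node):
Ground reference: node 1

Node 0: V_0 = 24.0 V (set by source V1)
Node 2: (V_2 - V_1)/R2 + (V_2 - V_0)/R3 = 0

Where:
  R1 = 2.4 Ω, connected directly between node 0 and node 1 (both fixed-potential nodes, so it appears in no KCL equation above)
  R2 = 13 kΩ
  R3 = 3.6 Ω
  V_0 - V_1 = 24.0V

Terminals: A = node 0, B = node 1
Nodal analysis, taking node 1 as the 0 V reference.
Source V1 fixes V_0 = 24 V.
KCL at each unknown node (sum of currents leaving = 0; resistances in Ω):
  Node 2: (V_2 - 0)/13000 + (V_2 - 24)/3.6 = 0
Collecting terms: 0.2779 × V_2 = 6.667  =>  V_2 = 23.99 V
Power in each resistor, P = (ΔV)²/R:
  P_R1 = (24 - 0)²/2.4 = 240 W
  P_R2 = (0 - 23.99)²/13000 = 0.04428 W
  P_R3 = (24 - 23.99)²/3.6 = 0.00001226 W
P_total = P_R1 + P_R2 + P_R3 = 240 W

Final answer: 240 W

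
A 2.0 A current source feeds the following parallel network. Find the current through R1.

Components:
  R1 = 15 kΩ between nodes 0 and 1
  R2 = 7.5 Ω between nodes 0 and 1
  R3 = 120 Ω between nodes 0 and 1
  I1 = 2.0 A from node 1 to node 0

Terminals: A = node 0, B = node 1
All resistors sit directly between nodes 0 and 1, so they are in parallel and share one voltage V; the full source current 2 A splits among them.
1/R_par = 1/15000 + 1/7.5 + 1/120 = 0.1417 S  =>  R_par = 7.056 Ω
V = I × R_par = 2 × 7.056 = 14.11 V
I_R1 = V/R1 = 14.11/15000 = 0.0009407 A

Final answer: 0.0009407 A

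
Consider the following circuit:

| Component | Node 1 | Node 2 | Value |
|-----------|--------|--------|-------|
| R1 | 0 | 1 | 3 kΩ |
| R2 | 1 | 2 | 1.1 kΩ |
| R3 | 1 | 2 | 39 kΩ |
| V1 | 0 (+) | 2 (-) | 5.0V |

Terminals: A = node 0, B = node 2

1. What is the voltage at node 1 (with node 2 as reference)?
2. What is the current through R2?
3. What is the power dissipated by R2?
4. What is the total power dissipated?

Nodal analysis, taking node 2 as the 0 V reference.
Source V1 fixes V_0 = 5 V.
KCL at each unknown node (sum of currents leaving = 0; resistances in Ω):
  Node 1: (V_1 - 5)/3000 + (V_1 - 0)/1100 + (V_1 - 0)/39000 = 0
Collecting terms: 0.001268 × V_1 = 0.001667  =>  V_1 = 1.314 V
Part 1:
  Read off the nodal solution: V_1 = 1.314 V
Part 2:
  I_R2 = (V_1 - V_2)/R2 = (1.314 - 0)/1100 = 0.001195 A
  Magnitude: I_R2 = 0.001195 A
Part 3:
  I_R2 = (V_1 - V_2)/R2 = (1.314 - 0)/1100 = 0.001195 A
  P_R2 = I_R2² × R2 = (0.001195)² × 1100 = 0.00157 W
Part 4:
  Power in each resistor, P = (ΔV)²/R:
    P_R1 = (5 - 1.314)²/3000 = 0.004528 W
    P_R2 = (1.314 - 0)²/1100 = 0.00157 W
    P_R3 = (1.314 - 0)²/39000 = 0.00004429 W
  P_total = P_R1 + P_R2 + P_R3 = 0.006143 W

Final answers:
1. V_1 = 1.314 V
2. I_R2 = 0.001195 A
3. P_R2 = 0.00157 W
4. P_total = 0.006143 W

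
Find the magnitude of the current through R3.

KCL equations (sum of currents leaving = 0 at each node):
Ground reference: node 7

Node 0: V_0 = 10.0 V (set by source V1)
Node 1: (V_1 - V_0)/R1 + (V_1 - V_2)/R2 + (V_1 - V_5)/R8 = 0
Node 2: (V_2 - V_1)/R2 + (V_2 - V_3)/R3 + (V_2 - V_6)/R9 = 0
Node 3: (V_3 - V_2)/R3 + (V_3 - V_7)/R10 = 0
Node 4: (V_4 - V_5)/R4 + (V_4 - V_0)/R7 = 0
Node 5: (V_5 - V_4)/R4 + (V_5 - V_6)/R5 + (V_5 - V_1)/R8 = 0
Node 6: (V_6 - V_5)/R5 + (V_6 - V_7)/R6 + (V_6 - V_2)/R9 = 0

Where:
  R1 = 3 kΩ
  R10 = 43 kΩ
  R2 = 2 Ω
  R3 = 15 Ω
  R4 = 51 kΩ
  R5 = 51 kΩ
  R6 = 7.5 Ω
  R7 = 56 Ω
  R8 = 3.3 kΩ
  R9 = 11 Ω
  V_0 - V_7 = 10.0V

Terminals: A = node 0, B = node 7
Nodal analysis, taking node 7 as the 0 V reference.
Source V1 fixes V_0 = 10 V.
KCL at each unknown node (sum of currents leaving = 0; resistances in Ω):
  Node 1: (V_1 - 10)/3000 + (V_1 - V_2)/2 + (V_1 - V_5)/3300 = 0
  Node 2: (V_2 - V_1)/2 + (V_2 - V_3)/15 + (V_2 - V_6)/11 = 0
  Node 3: (V_3 - V_2)/15 + (V_3 - 0)/43000 = 0
  Node 4: (V_4 - V_5)/51000 + (V_4 - 10)/56 = 0
  Node 5: (V_5 - V_4)/51000 + (V_5 - V_6)/51000 + (V_5 - V_1)/3300 = 0
  Node 6: (V_6 - V_5)/51000 + (V_6 - 0)/7.5 + (V_6 - V_2)/11 = 0
Collecting terms (coefficients in siemens):
  0.5006·V_1 - 0.5·V_2 - 0.000303·V_5 = 0.003333
  0.6576·V_2 - 0.5·V_1 - 0.06667·V_3 - 0.09091·V_6 = 0
  0.06669·V_3 - 0.06667·V_2 = 0
  0.01788·V_4 - 0.00001961·V_5 = 0.1786
  0.0003422·V_5 - 0.000303·V_1 - 0.00001961·V_4 - 0.00001961·V_6 = 0
  0.2243·V_6 - 0.09091·V_2 - 0.00001961·V_5 = 0
Solving these 6 simultaneous equations (Gaussian elimination) gives:
  V_1 = 0.07142 V, V_2 = 0.06446 V, V_3 = 0.06444 V, V_4 = 9.99 V
  V_5 = 0.6371 V, V_6 = 0.02619 V
I_R3 = (V_2 - V_3)/R3 = (0.06446 - 0.06444)/15 = 0.000001499 A
|I_R3| = 0.000001499 A

Final answer: |I_R3| = 1.499e-06 A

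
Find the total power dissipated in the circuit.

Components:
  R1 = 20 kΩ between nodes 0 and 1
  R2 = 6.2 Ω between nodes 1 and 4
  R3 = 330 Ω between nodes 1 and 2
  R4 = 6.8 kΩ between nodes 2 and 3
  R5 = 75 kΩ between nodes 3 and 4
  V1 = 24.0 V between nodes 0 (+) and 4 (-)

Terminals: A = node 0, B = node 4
Nodal analysis, taking node 4 as the 0 V reference.
Source V1 fixes V_0 = 24 V.
KCL at each unknown node (sum of currents leaving = 0; resistances in Ω):
  Node 1: (V_1 - 24)/20000 + (V_1 - 0)/6.2 + (V_1 - V_2)/330 = 0
  Node 2: (V_2 - V_1)/330 + (V_2 - V_3)/6800 = 0
  Node 3: (V_3 - V_2)/6800 + (V_3 - 0)/75000 = 0
Collecting terms (coefficients in siemens):
  0.1644·V_1 - 0.00303·V_2 = 0.0012
  0.003177·V_2 - 0.00303·V_1 - 0.0001471·V_3 = 0
  0.0001604·V_3 - 0.0001471·V_2 = 0
Solving these 3 simultaneous equations (Gaussian elimination) gives:
  V_1 = 0.007437 V, V_2 = 0.007407 V, V_3 = 0.006791 V
Power in each resistor, P = (ΔV)²/R:
  P_R1 = (24 - 0.007437)²/20000 = 0.02878 W
  P_R2 = (0.007437 - 0)²/6.2 = 0.000008921 W
  P_R3 = (0.007437 - 0.007407)²/330 = 0.000000000002706 W
  P_R4 = (0.007407 - 0.006791)²/6800 = 0.00000000005576 W
  P_R5 = (0.006791 - 0)²/75000 = 0.000000000615 W
P_total = P_R1 + P_R2 + P_R3 + P_R4 + P_R5 = 0.02879 W

Final answer: 0.02879 W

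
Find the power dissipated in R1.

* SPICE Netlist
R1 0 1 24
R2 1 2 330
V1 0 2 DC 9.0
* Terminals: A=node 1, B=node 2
Nodal analysis, taking node 2 as the 0 V reference.
Source V1 fixes V_0 = 9 V.
KCL at each unknown node (sum of currents leaving = 0; resistances in Ω):
  Node 1: (V_1 - 9)/24 + (V_1 - 0)/330 = 0
Collecting terms: 0.0447 × V_1 = 0.375  =>  V_1 = 8.39 V
I_R1 = (V_0 - V_1)/R1 = (9 - 8.39)/24 = 0.02542 A
P_R1 = I_R1² × R1 = (0.02542)² × 24 = 0.01551 W

Final answer: 0.01551 W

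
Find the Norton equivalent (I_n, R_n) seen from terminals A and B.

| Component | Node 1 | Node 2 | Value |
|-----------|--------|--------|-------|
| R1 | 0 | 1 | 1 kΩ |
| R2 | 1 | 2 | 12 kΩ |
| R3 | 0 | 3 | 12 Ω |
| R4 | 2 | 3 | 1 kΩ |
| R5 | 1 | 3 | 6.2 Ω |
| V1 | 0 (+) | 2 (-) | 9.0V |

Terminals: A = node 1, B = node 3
Find the Thévenin equivalent first; then I_n = V_th/R_th and R_n = R_th.
Step 1 — V_th is the open-circuit voltage V_A - V_B (nothing connected across the terminals).
Nodal analysis, taking node 2 as the 0 V reference.
Source V1 fixes V_0 = 9 V.
KCL at each unknown node (sum of currents leaving = 0; resistances in Ω):
  Node 1: (V_1 - 9)/1000 + (V_1 - 0)/12000 + (V_1 - V_3)/6.2 = 0
  Node 3: (V_3 - 9)/12 + (V_3 - 0)/1000 + (V_3 - V_1)/6.2 = 0
Collecting terms (coefficients in siemens):
  0.1624·V_1 - 0.1613·V_3 = 0.009
  0.2456·V_3 - 0.1613·V_1 = 0.75
Determinant D = (0.1624)(0.2456) - (-0.1613)(-0.1613) = 0.01387
V_1 = [(0.009)(0.2456) - (-0.1613)(0.75)]/D = 8.882 V
V_3 = [(0.1624)(0.75) - (0.009)(-0.1613)]/D = 8.886 V
V_th = V_1 - V_3 = 8.882 - 8.886 = -0.003858 V
Step 2 — R_th: zero the source — replace V1 by a short circuit (node 2 merges into node 0) — and find the resistance seen between A (node 1) and B (node 3).
Reduce the network between node 1 (A) and node 3 (B) by series/parallel combination:
  Rp1 = R1 ‖ R2 (parallel, both between nodes 0 and 1) = 1/(1/1000 + 1/12000) = 923.1 Ω
  Rp2 = R3 ‖ R4 (parallel, both between nodes 0 and 3) = 1/(1/12 + 1/1000) = 11.86 Ω
  Rs1 = Rp1 + Rp2 (series, joined only at node 0) = 923.1 + 11.86 = 934.9 Ω
  Rp3 = R5 ‖ Rs1 (parallel, both between nodes 1 and 3) = 1/(1/6.2 + 1/934.9) = 6.159 Ω
R_th = 6.159 Ω
I_n = V_th/R_th = -0.003858/6.159 = -0.0006263 A, and R_n = R_th = 6.159 Ω

Final answer: I_n = -0.0006263 A, R_n = 6.159 Ω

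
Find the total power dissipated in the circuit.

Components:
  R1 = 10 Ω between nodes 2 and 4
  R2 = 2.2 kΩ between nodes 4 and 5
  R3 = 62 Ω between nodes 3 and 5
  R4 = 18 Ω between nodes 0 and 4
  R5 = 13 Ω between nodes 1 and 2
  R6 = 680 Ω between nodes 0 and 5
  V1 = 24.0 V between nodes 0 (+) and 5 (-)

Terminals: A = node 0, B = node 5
Nodal analysis, taking node 5 as the 0 V reference.
Source V1 fixes V_0 = 24 V.
KCL at each unknown node (sum of currents leaving = 0; resistances in Ω):
  Node 1: (V_1 - V_2)/13 = 0
  Node 2: (V_2 - V_4)/10 + (V_2 - V_1)/13 = 0
  Node 3: (V_3 - 0)/62 = 0
  Node 4: (V_4 - V_2)/10 + (V_4 - 0)/2200 + (V_4 - 24)/18 = 0
Collecting terms (coefficients in siemens):
  0.07692·V_1 - 0.07692·V_2 = 0
  0.1769·V_2 - 0.07692·V_1 - 0.1·V_4 = 0
  0.01613·V_3 = 0
  0.156·V_4 - 0.1·V_2 = 1.333
Solving these 4 simultaneous equations (Gaussian elimination) gives:
  V_1 = 23.81 V, V_2 = 23.81 V, V_3 = 0 V, V_4 = 23.81 V
Power in each resistor, P = (ΔV)²/R:
  P_R1 = (23.81 - 23.81)²/10 = 0 W
  P_R2 = (23.81 - 0)²/2200 = 0.2576 W
  P_R3 = (0 - 0)²/62 = 0 W
  P_R4 = (24 - 23.81)²/18 = 0.002108 W
  P_R5 = (23.81 - 23.81)²/13 = 0 W
  P_R6 = (24 - 0)²/680 = 0.8471 W
P_total = P_R1 + P_R2 + P_R3 + P_R4 + P_R5 + P_R6 = 1.107 W

Final answer: 1.107 W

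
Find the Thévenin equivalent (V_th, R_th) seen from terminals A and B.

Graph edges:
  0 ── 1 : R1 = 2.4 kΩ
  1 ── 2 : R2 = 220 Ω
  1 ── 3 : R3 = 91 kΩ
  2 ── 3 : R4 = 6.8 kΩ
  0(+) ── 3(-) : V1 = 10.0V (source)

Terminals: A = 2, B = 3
Step 1 — V_th is the open-circuit voltage V_A - V_B (nothing connected across the terminals).
Nodal analysis, taking node 3 as the 0 V reference.
Source V1 fixes V_0 = 10 V.
KCL at each unknown node (sum of currents leaving = 0; resistances in Ω):
  Node 1: (V_1 - 10)/2400 + (V_1 - V_2)/220 + (V_1 - 0)/91000 = 0
  Node 2: (V_2 - V_1)/220 + (V_2 - 0)/6800 = 0
Collecting terms (coefficients in siemens):
  0.004973·V_1 - 0.004545·V_2 = 0.004167
  0.004693·V_2 - 0.004545·V_1 = 0
Determinant D = (0.004973)(0.004693) - (-0.004545)(-0.004545) = 0.000002675
V_1 = [(0.004167)(0.004693) - (-0.004545)(0)]/D = 7.309 V
V_2 = [(0.004973)(0) - (0.004167)(-0.004545)]/D = 7.08 V
V_th = V_2 - V_3 = 7.08 - 0 = 7.08 V
Step 2 — R_th: zero the source — replace V1 by a short circuit (node 3 merges into node 0) — and find the resistance seen between A (node 2) and B (node 0).
Reduce the network between node 2 (A) and node 0 (B) by series/parallel combination:
  Rp1 = R1 ‖ R3 (parallel, both between nodes 0 and 1) = 1/(1/2400 + 1/91000) = 2338 Ω
  Rs1 = R2 + Rp1 (series, joined only at node 1) = 220 + 2338 = 2558 Ω
  Rp2 = R4 ‖ Rs1 (parallel, both between nodes 0 and 2) = 1/(1/6800 + 1/2558) = 1859 Ω
R_th = 1.859 kΩ

Final answer: V_th = 7.08 V, R_th = 1.859 kΩ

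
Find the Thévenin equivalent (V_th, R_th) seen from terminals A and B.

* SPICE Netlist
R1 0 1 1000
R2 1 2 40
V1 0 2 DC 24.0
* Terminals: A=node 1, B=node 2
Step 1 — V_th is the open-circuit voltage V_A - V_B (nothing connected across the terminals).
Nodal analysis, taking node 2 as the 0 V reference.
Source V1 fixes V_0 = 24 V.
KCL at each unknown node (sum of currents leaving = 0; resistances in Ω):
  Node 1: (V_1 - 24)/1000 + (V_1 - 0)/40 = 0
Collecting terms: 0.026 × V_1 = 0.024  =>  V_1 = 0.9231 V
V_th = V_1 - V_2 = 0.9231 - 0 = 0.9231 V
Step 2 — R_th: zero the source — replace V1 by a short circuit (node 2 merges into node 0) — and find the resistance seen between A (node 1) and B (node 0).
Reduce the network between node 1 (A) and node 0 (B) by series/parallel combination:
  Rp1 = R1 ‖ R2 (parallel, both between nodes 0 and 1) = 1/(1/1000 + 1/40) = 38.46 Ω
R_th = 38.46 Ω

Final answer: V_th = 0.9231 V, R_th = 38.46 Ω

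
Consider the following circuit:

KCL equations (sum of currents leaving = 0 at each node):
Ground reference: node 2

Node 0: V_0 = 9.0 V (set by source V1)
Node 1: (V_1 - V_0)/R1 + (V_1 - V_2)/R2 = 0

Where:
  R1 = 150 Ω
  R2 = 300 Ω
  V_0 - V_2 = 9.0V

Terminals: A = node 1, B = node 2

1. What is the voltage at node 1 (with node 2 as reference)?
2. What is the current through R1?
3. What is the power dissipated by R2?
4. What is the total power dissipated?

Nodal analysis, taking node 2 as the 0 V reference.
Source V1 fixes V_0 = 9 V.
KCL at each unknown node (sum of currents leaving = 0; resistances in Ω):
  Node 1: (V_1 - 9)/150 + (V_1 - 0)/300 = 0
Collecting terms: 0.01 × V_1 = 0.06  =>  V_1 = 6 V
Part 1:
  Read off the nodal solution: V_1 = 6 V
Part 2:
  I_R1 = (V_0 - V_1)/R1 = (9 - 6)/150 = 0.02 A
  Magnitude: I_R1 = 0.02 A
Part 3:
  I_R2 = (V_1 - V_2)/R2 = (6 - 0)/300 = 0.02 A
  P_R2 = I_R2² × R2 = (0.02)² × 300 = 0.12 W
Part 4:
  Power in each resistor, P = (ΔV)²/R:
    P_R1 = (9 - 6)²/150 = 0.06 W
    P_R2 = (6 - 0)²/300 = 0.12 W
  P_total = P_R1 + P_R2 = 0.18 W

Final answers:
1. V_1 = 6 V
2. I_R1 = 0.02 A
3. P_R2 = 0.12 W
4. P_total = 0.18 W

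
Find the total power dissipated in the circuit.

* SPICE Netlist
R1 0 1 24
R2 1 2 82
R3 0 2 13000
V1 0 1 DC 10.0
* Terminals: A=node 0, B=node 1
Nodal analysis, taking node 1 as the 0 V reference.
Source V1 fixes V_0 = 10 V.
KCL at each unknown node (sum of currents leaving = 0; resistances in Ω):
  Node 2: (V_2 - 0)/82 + (V_2 - 10)/13000 = 0
Collecting terms: 0.01227 × V_2 = 0.0007692  =>  V_2 = 0.06268 V
Power in each resistor, P = (ΔV)²/R:
  P_R1 = (10 - 0)²/24 = 4.167 W
  P_R2 = (0 - 0.06268)²/82 = 0.00004791 W
  P_R3 = (10 - 0.06268)²/13000 = 0.007596 W
P_total = P_R1 + P_R2 + P_R3 = 4.174 W

Final answer: 4.174 W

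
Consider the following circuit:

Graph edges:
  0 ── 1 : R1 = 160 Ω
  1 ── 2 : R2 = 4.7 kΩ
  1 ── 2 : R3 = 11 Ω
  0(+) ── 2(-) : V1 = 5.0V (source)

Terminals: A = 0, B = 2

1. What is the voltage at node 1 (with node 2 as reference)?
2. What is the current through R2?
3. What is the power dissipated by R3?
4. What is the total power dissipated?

Nodal analysis, taking node 2 as the 0 V reference.
Source V1 fixes V_0 = 5 V.
KCL at each unknown node (sum of currents leaving = 0; resistances in Ω):
  Node 1: (V_1 - 5)/160 + (V_1 - 0)/4700 + (V_1 - 0)/11 = 0
Collecting terms: 0.09737 × V_1 = 0.03125  =>  V_1 = 0.3209 V
Part 1:
  Read off the nodal solution: V_1 = 0.3209 V
Part 2:
  I_R2 = (V_1 - V_2)/R2 = (0.3209 - 0)/4700 = 0.00006828 A
  Magnitude: I_R2 = 0.00006828 A
Part 3:
  I_R3 = (V_1 - V_2)/R3 = (0.3209 - 0)/11 = 0.02918 A
  P_R3 = I_R3² × R3 = (0.02918)² × 11 = 0.009364 W
Part 4:
  Power in each resistor, P = (ΔV)²/R:
    P_R1 = (5 - 0.3209)²/160 = 0.1368 W
    P_R2 = (0.3209 - 0)²/4700 = 0.00002191 W
    P_R3 = (0.3209 - 0)²/11 = 0.009364 W
  P_total = P_R1 + P_R2 + P_R3 = 0.1462 W

Final answers:
1. V_1 = 0.3209 V
2. I_R2 = 6.828e-05 A
3. P_R3 = 0.009364 W
4. P_total = 0.1462 W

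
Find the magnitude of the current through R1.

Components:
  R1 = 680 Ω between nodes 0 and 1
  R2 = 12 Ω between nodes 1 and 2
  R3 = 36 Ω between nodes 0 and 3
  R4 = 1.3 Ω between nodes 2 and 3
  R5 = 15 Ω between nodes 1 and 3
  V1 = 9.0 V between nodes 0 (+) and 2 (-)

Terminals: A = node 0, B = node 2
Nodal analysis, taking node 2 as the 0 V reference.
Source V1 fixes V_0 = 9 V.
KCL at each unknown node (sum of currents leaving = 0; resistances in Ω):
  Node 1: (V_1 - 9)/680 + (V_1 - 0)/12 + (V_1 - V_3)/15 = 0
  Node 3: (V_3 - 9)/36 + (V_3 - 0)/1.3 + (V_3 - V_1)/15 = 0
Collecting terms (coefficients in siemens):
  0.1515·V_1 - 0.06667·V_3 = 0.01324
  0.8637·V_3 - 0.06667·V_1 = 0.25
Determinant D = (0.1515)(0.8637) - (-0.06667)(-0.06667) = 0.1264
V_1 = [(0.01324)(0.8637) - (-0.06667)(0.25)]/D = 0.2223 V
V_3 = [(0.1515)(0.25) - (0.01324)(-0.06667)]/D = 0.3066 V
I_R1 = (V_0 - V_1)/R1 = (9 - 0.2223)/680 = 0.01291 A
|I_R1| = 0.01291 A

Final answer: |I_R1| = 0.01291 A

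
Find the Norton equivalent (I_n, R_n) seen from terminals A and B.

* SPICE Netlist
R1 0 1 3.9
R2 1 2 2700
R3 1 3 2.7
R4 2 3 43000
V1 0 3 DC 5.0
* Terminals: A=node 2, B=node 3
Find the Thévenin equivalent first; then I_n = V_th/R_th and R_n = R_th.
Step 1 — V_th is the open-circuit voltage V_A - V_B (nothing connected across the terminals).
Nodal analysis, taking node 3 as the 0 V reference.
Source V1 fixes V_0 = 5 V.
KCL at each unknown node (sum of currents leaving = 0; resistances in Ω):
  Node 1: (V_1 - 5)/3.9 + (V_1 - V_2)/2700 + (V_1 - 0)/2.7 = 0
  Node 2: (V_2 - V_1)/2700 + (V_2 - 0)/43000 = 0
Collecting terms (coefficients in siemens):
  0.6272·V_1 - 0.0003704·V_2 = 1.282
  0.0003936·V_2 - 0.0003704·V_1 = 0
Determinant D = (0.6272)(0.0003936) - (-0.0003704)(-0.0003704) = 0.0002467
V_1 = [(1.282)(0.0003936) - (-0.0003704)(0)]/D = 2.045 V
V_2 = [(0.6272)(0) - (1.282)(-0.0003704)]/D = 1.925 V
V_th = V_2 - V_3 = 1.925 - 0 = 1.925 V
Step 2 — R_th: zero the source — replace V1 by a short circuit (node 3 merges into node 0) — and find the resistance seen between A (node 2) and B (node 0).
Reduce the network between node 2 (A) and node 0 (B) by series/parallel combination:
  Rp1 = R1 ‖ R3 (parallel, both between nodes 0 and 1) = 1/(1/3.9 + 1/2.7) = 1.595 Ω
  Rs1 = R2 + Rp1 (series, joined only at node 1) = 2700 + 1.595 = 2702 Ω
  Rp2 = R4 ‖ Rs1 (parallel, both between nodes 0 and 2) = 1/(1/43000 + 1/2702) = 2542 Ω
R_th = 2.542 kΩ
I_n = V_th/R_th = 1.925/2542 = 0.0007571 A, and R_n = R_th = 2.542 kΩ

Final answer: I_n = 0.0007571 A, R_n = 2.542 kΩ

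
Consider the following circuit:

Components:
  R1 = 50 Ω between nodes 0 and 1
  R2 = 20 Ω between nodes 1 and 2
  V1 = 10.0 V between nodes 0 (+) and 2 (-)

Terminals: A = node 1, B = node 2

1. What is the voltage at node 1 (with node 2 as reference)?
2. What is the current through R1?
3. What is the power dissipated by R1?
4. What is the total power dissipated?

Nodal analysis, taking node 2 as the 0 V reference.
Source V1 fixes V_0 = 10 V.
KCL at each unknown node (sum of currents leaving = 0; resistances in Ω):
  Node 1: (V_1 - 10)/50 + (V_1 - 0)/20 = 0
Collecting terms: 0.07 × V_1 = 0.2  =>  V_1 = 2.857 V
Part 1:
  Read off the nodal solution: V_1 = 2.857 V
Part 2:
  I_R1 = (V_0 - V_1)/R1 = (10 - 2.857)/50 = 0.1429 A
  Magnitude: I_R1 = 0.1429 A
Part 3:
  I_R1 = (V_0 - V_1)/R1 = (10 - 2.857)/50 = 0.1429 A
  P_R1 = I_R1² × R1 = (0.1429)² × 50 = 1.02 W
Part 4:
  Power in each resistor, P = (ΔV)²/R:
    P_R1 = (10 - 2.857)²/50 = 1.02 W
    P_R2 = (2.857 - 0)²/20 = 0.4082 W
  P_total = P_R1 + P_R2 = 1.429 W

Final answers:
1. V_1 = 2.857 V
2. I_R1 = 0.1429 A
3. P_R1 = 1.02 W
4. P_total = 1.429 W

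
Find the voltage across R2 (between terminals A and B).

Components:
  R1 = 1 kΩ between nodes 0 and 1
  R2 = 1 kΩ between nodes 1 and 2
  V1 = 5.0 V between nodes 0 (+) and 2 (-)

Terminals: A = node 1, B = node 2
R1 and R2 are in series across V1 (node 0 → node 1 → node 2), and the output A–B is taken across R2, so this is a voltage divider.
Series current: I = V1/(R1 + R2) = 5/(1000 + 1000) = 5/2000 = 0.0025 A
V_R2 = I × R2 = V1 × R2/(R1 + R2) = 5 × 1000/2000 = 2.5 V

Final answer: 2.5 V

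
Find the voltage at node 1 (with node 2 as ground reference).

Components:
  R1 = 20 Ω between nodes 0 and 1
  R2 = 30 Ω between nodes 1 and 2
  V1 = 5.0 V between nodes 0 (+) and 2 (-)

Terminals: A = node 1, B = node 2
Nodal analysis, taking node 2 as the 0 V reference.
Source V1 fixes V_0 = 5 V.
KCL at each unknown node (sum of currents leaving = 0; resistances in Ω):
  Node 1: (V_1 - 5)/20 + (V_1 - 0)/30 = 0
Collecting terms: 0.08333 × V_1 = 0.25  =>  V_1 = 3 V
The requested potential is V_1 = 3 V.

Final answer: V_1 = 3 V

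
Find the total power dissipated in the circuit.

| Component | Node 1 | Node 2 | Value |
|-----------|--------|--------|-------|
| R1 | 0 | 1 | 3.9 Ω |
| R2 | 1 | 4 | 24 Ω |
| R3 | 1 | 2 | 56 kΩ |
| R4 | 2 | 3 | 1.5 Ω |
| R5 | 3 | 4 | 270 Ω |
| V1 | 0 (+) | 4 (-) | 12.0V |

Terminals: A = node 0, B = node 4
Nodal analysis, taking node 4 as the 0 V reference.
Source V1 fixes V_0 = 12 V.
KCL at each unknown node (sum of currents leaving = 0; resistances in Ω):
  Node 1: (V_1 - 12)/3.9 + (V_1 - 0)/24 + (V_1 - V_2)/56000 = 0
  Node 2: (V_2 - V_1)/56000 + (V_2 - V_3)/1.5 = 0
  Node 3: (V_3 - V_2)/1.5 + (V_3 - 0)/270 = 0
Collecting terms (coefficients in siemens):
  0.2981·V_1 - 0.00001786·V_2 = 3.077
  0.6667·V_2 - 0.00001786·V_1 - 0.6667·V_3 = 0
  0.6704·V_3 - 0.6667·V_2 = 0
Solving these 3 simultaneous equations (Gaussian elimination) gives:
  V_1 = 10.32 V, V_2 = 0.0498 V, V_3 = 0.04953 V
Power in each resistor, P = (ΔV)²/R:
  P_R1 = (12 - 10.32)²/3.9 = 0.722 W
  P_R2 = (10.32 - 0)²/24 = 4.439 W
  P_R3 = (10.32 - 0.0498)²/56000 = 0.001884 W
  P_R4 = (0.0498 - 0.04953)²/1.5 = 0.00000005047 W
  P_R5 = (0.04953 - 0)²/270 = 0.000009085 W
P_total = P_R1 + P_R2 + P_R3 + P_R4 + P_R5 = 5.163 W

Final answer: 5.163 W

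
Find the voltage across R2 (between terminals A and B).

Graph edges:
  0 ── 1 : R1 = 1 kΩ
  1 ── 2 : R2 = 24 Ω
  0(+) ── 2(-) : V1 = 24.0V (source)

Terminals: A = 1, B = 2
R1 and R2 are in series across V1 (node 0 → node 1 → node 2), and the output A–B is taken across R2, so this is a voltage divider.
Series current: I = V1/(R1 + R2) = 24/(1000 + 24) = 24/1024 = 0.02344 A
V_R2 = I × R2 = V1 × R2/(R1 + R2) = 24 × 24/1024 = 0.5625 V

Final answer: 0.5625 V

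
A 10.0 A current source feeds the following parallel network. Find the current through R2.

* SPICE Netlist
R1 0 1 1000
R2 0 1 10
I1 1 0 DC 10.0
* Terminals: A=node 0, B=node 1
All resistors sit directly between nodes 0 and 1, so they are in parallel and share one voltage V; the full source current 10 A splits among them.
1/R_par = 1/1000 + 1/10 = 0.101 S  =>  R_par = 9.901 Ω
V = I × R_par = 10 × 9.901 = 99.01 V
I_R2 = V/R2 = 99.01/10 = 9.901 A

Final answer: 9.901 A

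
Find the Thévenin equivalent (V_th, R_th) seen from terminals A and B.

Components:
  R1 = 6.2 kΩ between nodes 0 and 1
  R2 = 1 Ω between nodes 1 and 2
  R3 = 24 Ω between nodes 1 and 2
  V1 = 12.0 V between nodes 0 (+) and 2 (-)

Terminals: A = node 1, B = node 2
Step 1 — V_th is the open-circuit voltage V_A - V_B (nothing connected across the terminals).
Nodal analysis, taking node 2 as the 0 V reference.
Source V1 fixes V_0 = 12 V.
KCL at each unknown node (sum of currents leaving = 0; resistances in Ω):
  Node 1: (V_1 - 12)/6200 + (V_1 - 0)/1 + (V_1 - 0)/24 = 0
Collecting terms: 1.042 × V_1 = 0.001935  =>  V_1 = 0.001858 V
V_th = V_1 - V_2 = 0.001858 - 0 = 0.001858 V
Step 2 — R_th: zero the source — replace V1 by a short circuit (node 2 merges into node 0) — and find the resistance seen between A (node 1) and B (node 0).
Reduce the network between node 1 (A) and node 0 (B) by series/parallel combination:
  Rp1 = R1 ‖ R2 ‖ R3 (parallel, all between nodes 0 and 1) = 1/(1/6200 + 1/1 + 1/24) = 0.9599 Ω
R_th = 0.9599 Ω

Final answer: V_th = 0.001858 V, R_th = 0.9599 Ω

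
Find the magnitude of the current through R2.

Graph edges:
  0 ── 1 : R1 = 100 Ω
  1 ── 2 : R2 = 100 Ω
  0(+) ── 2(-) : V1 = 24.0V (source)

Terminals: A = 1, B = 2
Nodal analysis, taking node 2 as the 0 V reference.
Source V1 fixes V_0 = 24 V.
KCL at each unknown node (sum of currents leaving = 0; resistances in Ω):
  Node 1: (V_1 - 24)/100 + (V_1 - 0)/100 = 0
Collecting terms: 0.02 × V_1 = 0.24  =>  V_1 = 12 V
I_R2 = (V_1 - V_2)/R2 = (12 - 0)/100 = 0.12 A
|I_R2| = 0.12 A

Final answer: |I_R2| = 0.12 A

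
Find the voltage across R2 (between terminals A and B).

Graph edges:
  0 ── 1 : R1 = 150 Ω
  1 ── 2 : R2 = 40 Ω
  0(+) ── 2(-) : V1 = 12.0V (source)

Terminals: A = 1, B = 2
R1 and R2 are in series across V1 (node 0 → node 1 → node 2), and the output A–B is taken across R2, so this is a voltage divider.
Series current: I = V1/(R1 + R2) = 12/(150 + 40) = 12/190 = 0.06316 A
V_R2 = I × R2 = V1 × R2/(R1 + R2) = 12 × 40/190 = 2.526 V

Final answer: 2.526 V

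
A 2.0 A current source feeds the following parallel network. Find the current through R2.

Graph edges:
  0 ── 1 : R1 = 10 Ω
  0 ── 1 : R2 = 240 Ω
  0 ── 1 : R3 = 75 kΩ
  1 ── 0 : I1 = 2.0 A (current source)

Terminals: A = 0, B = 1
All resistors sit directly between nodes 0 and 1, so they are in parallel and share one voltage V; the full source current 2 A splits among them.
1/R_par = 1/10 + 1/240 + 1/75000 = 0.1042 S  =>  R_par = 9.599 Ω
V = I × R_par = 2 × 9.599 = 19.2 V
I_R2 = V/R2 = 19.2/240 = 0.07999 A

Final answer: 0.07999 A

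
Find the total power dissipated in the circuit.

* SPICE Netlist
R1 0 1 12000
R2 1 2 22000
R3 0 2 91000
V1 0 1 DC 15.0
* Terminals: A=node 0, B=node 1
Nodal analysis, taking node 1 as the 0 V reference.
Source V1 fixes V_0 = 15 V.
KCL at each unknown node (sum of currents leaving = 0; resistances in Ω):
  Node 2: (V_2 - 0)/22000 + (V_2 - 15)/91000 = 0
Collecting terms: 0.00005644 × V_2 = 0.0001648  =>  V_2 = 2.92 V
Power in each resistor, P = (ΔV)²/R:
  P_R1 = (15 - 0)²/12000 = 0.01875 W
  P_R2 = (0 - 2.92)²/22000 = 0.0003877 W
  P_R3 = (15 - 2.92)²/91000 = 0.001603 W
P_total = P_R1 + P_R2 + P_R3 = 0.02074 W

Final answer: 0.02074 W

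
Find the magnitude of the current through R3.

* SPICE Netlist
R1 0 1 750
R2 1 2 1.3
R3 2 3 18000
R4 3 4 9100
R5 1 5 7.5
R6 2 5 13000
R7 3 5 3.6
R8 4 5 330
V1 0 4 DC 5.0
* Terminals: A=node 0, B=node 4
Nodal analysis, taking node 4 as the 0 V reference.
Source V1 fixes V_0 = 5 V.
KCL at each unknown node (sum of currents leaving = 0; resistances in Ω):
  Node 1: (V_1 - 5)/750 + (V_1 - V_2)/1.3 + (V_1 - V_5)/7.5 = 0
  Node 2: (V_2 - V_1)/1.3 + (V_2 - V_3)/18000 + (V_2 - V_5)/13000 = 0
  Node 3: (V_3 - V_2)/18000 + (V_3 - 0)/9100 + (V_3 - V_5)/3.6 = 0
  Node 5: (V_5 - V_1)/7.5 + (V_5 - V_2)/13000 + (V_5 - V_3)/3.6 + (V_5 - 0)/330 = 0
Collecting terms (coefficients in siemens):
  0.9039·V_1 - 0.7692·V_2 - 0.1333·V_5 = 0.006667
  0.7694·V_2 - 0.7692·V_1 - 0.00005556·V_3 - 0.00007692·V_5 = 0
  0.2779·V_3 - 0.00005556·V_2 - 0.2778·V_5 = 0
  0.4142·V_5 - 0.1333·V_1 - 0.00007692·V_2 - 0.2778·V_3 = 0
Solving these 4 simultaneous equations (Gaussian elimination) gives:
  V_1 = 1.515 V, V_2 = 1.515 V, V_3 = 1.479 V, V_5 = 1.48 V
I_R3 = (V_2 - V_3)/R3 = (1.515 - 1.479)/18000 = 0.000001966 A
|I_R3| = 0.000001966 A

Final answer: |I_R3| = 1.966e-06 A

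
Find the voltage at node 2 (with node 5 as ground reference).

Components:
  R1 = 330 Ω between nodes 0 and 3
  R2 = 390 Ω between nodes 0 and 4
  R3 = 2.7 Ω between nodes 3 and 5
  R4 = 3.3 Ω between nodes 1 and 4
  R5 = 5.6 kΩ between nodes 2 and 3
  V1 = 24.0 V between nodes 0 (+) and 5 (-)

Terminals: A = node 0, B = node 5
Nodal analysis, taking node 5 as the 0 V reference.
Source V1 fixes V_0 = 24 V.
KCL at each unknown node (sum of currents leaving = 0; resistances in Ω):
  Node 1: (V_1 - V_4)/3.3 = 0
  Node 2: (V_2 - V_3)/5600 = 0
  Node 3: (V_3 - 24)/330 + (V_3 - 0)/2.7 + (V_3 - V_2)/5600 = 0
  Node 4: (V_4 - 24)/390 + (V_4 - V_1)/3.3 = 0
Collecting terms (coefficients in siemens):
  0.303·V_1 - 0.303·V_4 = 0
  0.0001786·V_2 - 0.0001786·V_3 = 0
  0.3736·V_3 - 0.0001786·V_2 = 0.07273
  0.3056·V_4 - 0.303·V_1 = 0.06154
Solving these 4 simultaneous equations (Gaussian elimination) gives:
  V_1 = 24 V, V_2 = 0.1948 V, V_3 = 0.1948 V, V_4 = 24 V
The requested potential is V_2 = 0.1948 V.

Final answer: V_2 = 0.1948 V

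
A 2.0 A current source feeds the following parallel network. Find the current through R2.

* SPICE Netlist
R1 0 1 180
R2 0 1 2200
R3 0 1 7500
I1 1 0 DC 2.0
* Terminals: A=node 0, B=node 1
All resistors sit directly between nodes 0 and 1, so they are in parallel and share one voltage V; the full source current 2 A splits among them.
1/R_par = 1/180 + 1/2200 + 1/7500 = 0.006143 S  =>  R_par = 162.8 Ω
V = I × R_par = 2 × 162.8 = 325.6 V
I_R2 = V/R2 = 325.6/2200 = 0.148 A

Final answer: 0.148 A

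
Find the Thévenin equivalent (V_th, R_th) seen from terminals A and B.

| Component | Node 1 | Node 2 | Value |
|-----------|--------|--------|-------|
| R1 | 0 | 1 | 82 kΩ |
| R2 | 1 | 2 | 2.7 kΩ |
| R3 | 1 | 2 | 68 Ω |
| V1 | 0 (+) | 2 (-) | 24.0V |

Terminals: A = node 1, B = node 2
Step 1 — V_th is the open-circuit voltage V_A - V_B (nothing connected across the terminals).
Nodal analysis, taking node 2 as the 0 V reference.
Source V1 fixes V_0 = 24 V.
KCL at each unknown node (sum of currents leaving = 0; resistances in Ω):
  Node 1: (V_1 - 24)/82000 + (V_1 - 0)/2700 + (V_1 - 0)/68 = 0
Collecting terms: 0.01509 × V_1 = 0.0002927  =>  V_1 = 0.0194 V
V_th = V_1 - V_2 = 0.0194 - 0 = 0.0194 V
Step 2 — R_th: zero the source — replace V1 by a short circuit (node 2 merges into node 0) — and find the resistance seen between A (node 1) and B (node 0).
Reduce the network between node 1 (A) and node 0 (B) by series/parallel combination:
  Rp1 = R1 ‖ R2 ‖ R3 (parallel, all between nodes 0 and 1) = 1/(1/82000 + 1/2700 + 1/68) = 66.28 Ω
R_th = 66.28 Ω

Final answer: V_th = 0.0194 V, R_th = 66.28 Ω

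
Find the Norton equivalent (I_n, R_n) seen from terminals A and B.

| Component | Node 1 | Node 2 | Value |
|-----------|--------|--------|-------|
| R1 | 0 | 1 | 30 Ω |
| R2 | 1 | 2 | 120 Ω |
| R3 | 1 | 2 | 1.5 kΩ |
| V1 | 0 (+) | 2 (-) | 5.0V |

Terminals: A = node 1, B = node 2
Find the Thévenin equivalent first; then I_n = V_th/R_th and R_n = R_th.
Step 1 — V_th is the open-circuit voltage V_A - V_B (nothing connected across the terminals).
Nodal analysis, taking node 2 as the 0 V reference.
Source V1 fixes V_0 = 5 V.
KCL at each unknown node (sum of currents leaving = 0; resistances in Ω):
  Node 1: (V_1 - 5)/30 + (V_1 - 0)/120 + (V_1 - 0)/1500 = 0
Collecting terms: 0.04233 × V_1 = 0.1667  =>  V_1 = 3.937 V
V_th = V_1 - V_2 = 3.937 - 0 = 3.937 V
Step 2 — R_th: zero the source — replace V1 by a short circuit (node 2 merges into node 0) — and find the resistance seen between A (node 1) and B (node 0).
Reduce the network between node 1 (A) and node 0 (B) by series/parallel combination:
  Rp1 = R1 ‖ R2 ‖ R3 (parallel, all between nodes 0 and 1) = 1/(1/30 + 1/120 + 1/1500) = 23.62 Ω
R_th = 23.62 Ω
I_n = V_th/R_th = 3.937/23.62 = 0.1667 A, and R_n = R_th = 23.62 Ω

Final answer: I_n = 0.1667 A, R_n = 23.62 Ω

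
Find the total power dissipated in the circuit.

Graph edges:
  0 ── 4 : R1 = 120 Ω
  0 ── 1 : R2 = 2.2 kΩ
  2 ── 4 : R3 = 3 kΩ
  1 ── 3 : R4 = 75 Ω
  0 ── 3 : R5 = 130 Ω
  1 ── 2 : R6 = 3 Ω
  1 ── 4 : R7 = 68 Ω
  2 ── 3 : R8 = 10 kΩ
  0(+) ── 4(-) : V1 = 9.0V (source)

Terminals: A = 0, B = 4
Nodal analysis, taking node 4 as the 0 V reference.
Source V1 fixes V_0 = 9 V.
KCL at each unknown node (sum of currents leaving = 0; resistances in Ω):
  Node 1: (V_1 - 9)/2200 + (V_1 - V_3)/75 + (V_1 - V_2)/3 + (V_1 - 0)/68 = 0
  Node 2: (V_2 - 0)/3000 + (V_2 - V_1)/3 + (V_2 - V_3)/10000 = 0
  Node 3: (V_3 - V_1)/75 + (V_3 - 9)/130 + (V_3 - V_2)/10000 = 0
Collecting terms (coefficients in siemens):
  0.3618·V_1 - 0.3333·V_2 - 0.01333·V_3 = 0.004091
  0.3338·V_2 - 0.3333·V_1 - 0.0001·V_3 = 0
  0.02113·V_3 - 0.01333·V_1 - 0.0001·V_2 = 0.06923
Solving these 3 simultaneous equations (Gaussian elimination) gives:
  V_1 = 2.36 V, V_2 = 2.359 V, V_3 = 4.778 V
Power in each resistor, P = (ΔV)²/R:
  P_R1 = (9 - 0)²/120 = 0.675 W
  P_R2 = (9 - 2.36)²/2200 = 0.02004 W
  P_R3 = (2.359 - 0)²/3000 = 0.001854 W
  P_R4 = (2.36 - 4.778)²/75 = 0.07794 W
  P_R5 = (9 - 4.778)²/130 = 0.1371 W
  P_R6 = (2.36 - 2.359)²/3 = 0.0000008887 W
  P_R7 = (2.36 - 0)²/68 = 0.08192 W
  P_R8 = (2.359 - 4.778)²/10000 = 0.0005853 W
P_total = P_R1 + P_R2 + P_R3 + P_R4 + P_R5 + P_R6 + P_R7 + P_R8 = 0.9945 W

Final answer: 0.9945 W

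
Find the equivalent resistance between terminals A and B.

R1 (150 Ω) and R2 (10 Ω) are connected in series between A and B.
Reduce the network between node 0 (A) and node 2 (B) by series/parallel combination:
  Rs1 = R1 + R2 (series, joined only at node 1) = 150 + 10 = 160 Ω
R_eq = 160 Ω

Final answer: 160 Ω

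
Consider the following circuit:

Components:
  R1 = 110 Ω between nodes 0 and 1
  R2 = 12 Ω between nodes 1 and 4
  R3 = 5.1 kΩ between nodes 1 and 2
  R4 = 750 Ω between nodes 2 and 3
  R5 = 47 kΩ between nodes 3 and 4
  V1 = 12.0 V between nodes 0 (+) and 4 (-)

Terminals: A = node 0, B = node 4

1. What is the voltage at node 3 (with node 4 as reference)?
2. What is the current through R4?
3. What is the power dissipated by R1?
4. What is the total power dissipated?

Nodal analysis, taking node 4 as the 0 V reference.
Source V1 fixes V_0 = 12 V.
KCL at each unknown node (sum of currents leaving = 0; resistances in Ω):
  Node 1: (V_1 - 12)/110 + (V_1 - 0)/12 + (V_1 - V_2)/5100 = 0
  Node 2: (V_2 - V_1)/5100 + (V_2 - V_3)/750 = 0
  Node 3: (V_3 - V_2)/750 + (V_3 - 0)/47000 = 0
Collecting terms (coefficients in siemens):
  0.09262·V_1 - 0.0001961·V_2 = 0.1091
  0.001529·V_2 - 0.0001961·V_1 - 0.001333·V_3 = 0
  0.001355·V_3 - 0.001333·V_2 = 0
Solving these 3 simultaneous equations (Gaussian elimination) gives:
  V_1 = 1.18 V, V_2 = 1.066 V, V_3 = 1.049 V
Part 1:
  Read off the nodal solution: V_3 = 1.049 V
Part 2:
  I_R4 = (V_2 - V_3)/R4 = (1.066 - 1.049)/750 = 0.00002233 A
  Magnitude: I_R4 = 0.00002233 A
Part 3:
  I_R1 = (V_0 - V_1)/R1 = (12 - 1.18)/110 = 0.09836 A
  P_R1 = I_R1² × R1 = (0.09836)² × 110 = 1.064 W
Part 4:
  Power in each resistor, P = (ΔV)²/R:
    P_R1 = (12 - 1.18)²/110 = 1.064 W
    P_R2 = (1.18 - 0)²/12 = 0.1161 W
    P_R3 = (1.18 - 1.066)²/5100 = 0.000002543 W
    P_R4 = (1.066 - 1.049)²/750 = 0.0000003739 W
    P_R5 = (1.049 - 0)²/47000 = 0.00002343 W
  P_total = P_R1 + P_R2 + P_R3 + P_R4 + P_R5 = 1.18 W

Final answers:
1. V_3 = 1.049 V
2. I_R4 = 2.233e-05 A
3. P_R1 = 1.064 W
4. P_total = 1.18 W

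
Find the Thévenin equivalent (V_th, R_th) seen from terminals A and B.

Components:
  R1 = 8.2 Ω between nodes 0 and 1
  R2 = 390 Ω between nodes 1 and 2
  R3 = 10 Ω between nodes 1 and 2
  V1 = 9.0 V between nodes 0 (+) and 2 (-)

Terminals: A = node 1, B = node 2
Step 1 — V_th is the open-circuit voltage V_A - V_B (nothing connected across the terminals).
Nodal analysis, taking node 2 as the 0 V reference.
Source V1 fixes V_0 = 9 V.
KCL at each unknown node (sum of currents leaving = 0; resistances in Ω):
  Node 1: (V_1 - 9)/8.2 + (V_1 - 0)/390 + (V_1 - 0)/10 = 0
Collecting terms: 0.2245 × V_1 = 1.098  =>  V_1 = 4.889 V
V_th = V_1 - V_2 = 4.889 - 0 = 4.889 V
Step 2 — R_th: zero the source — replace V1 by a short circuit (node 2 merges into node 0) — and find the resistance seen between A (node 1) and B (node 0).
Reduce the network between node 1 (A) and node 0 (B) by series/parallel combination:
  Rp1 = R1 ‖ R2 ‖ R3 (parallel, all between nodes 0 and 1) = 1/(1/8.2 + 1/390 + 1/10) = 4.454 Ω
R_th = 4.454 Ω

Final answer: V_th = 4.889 V, R_th = 4.454 Ω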